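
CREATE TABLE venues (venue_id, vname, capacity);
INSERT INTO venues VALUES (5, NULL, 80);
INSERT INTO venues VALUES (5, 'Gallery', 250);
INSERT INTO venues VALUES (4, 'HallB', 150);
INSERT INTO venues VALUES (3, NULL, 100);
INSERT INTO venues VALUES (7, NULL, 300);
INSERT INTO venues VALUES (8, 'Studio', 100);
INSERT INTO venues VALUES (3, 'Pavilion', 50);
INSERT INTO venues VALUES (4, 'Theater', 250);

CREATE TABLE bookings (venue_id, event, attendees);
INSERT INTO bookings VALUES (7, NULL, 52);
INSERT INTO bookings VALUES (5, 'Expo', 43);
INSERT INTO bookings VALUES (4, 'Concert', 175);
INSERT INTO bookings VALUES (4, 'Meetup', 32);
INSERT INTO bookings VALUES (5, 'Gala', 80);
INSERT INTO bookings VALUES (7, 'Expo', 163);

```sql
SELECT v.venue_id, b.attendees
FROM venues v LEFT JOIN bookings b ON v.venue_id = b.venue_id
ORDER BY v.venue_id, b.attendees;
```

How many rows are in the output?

LEFT JOIN keeps every row from `venues`; unmatched rows get NULL for `bookings`'s columns.
Matching on v.venue_id = b.venue_id.
- v (venue_id=5) pairs with 2 row(s) of b.
- v (venue_id=5) pairs with 2 row(s) of b.
- v (venue_id=4) pairs with 2 row(s) of b.
- v (venue_id=3) has no partner → padded with NULL.
- v (venue_id=7) pairs with 2 row(s) of b.
- v (venue_id=8) has no partner → padded with NULL.
- v (venue_id=3) has no partner → padded with NULL.
- v (venue_id=4) pairs with 2 row(s) of b.
Total: 10 matched + 3 padded = 13 rows.

13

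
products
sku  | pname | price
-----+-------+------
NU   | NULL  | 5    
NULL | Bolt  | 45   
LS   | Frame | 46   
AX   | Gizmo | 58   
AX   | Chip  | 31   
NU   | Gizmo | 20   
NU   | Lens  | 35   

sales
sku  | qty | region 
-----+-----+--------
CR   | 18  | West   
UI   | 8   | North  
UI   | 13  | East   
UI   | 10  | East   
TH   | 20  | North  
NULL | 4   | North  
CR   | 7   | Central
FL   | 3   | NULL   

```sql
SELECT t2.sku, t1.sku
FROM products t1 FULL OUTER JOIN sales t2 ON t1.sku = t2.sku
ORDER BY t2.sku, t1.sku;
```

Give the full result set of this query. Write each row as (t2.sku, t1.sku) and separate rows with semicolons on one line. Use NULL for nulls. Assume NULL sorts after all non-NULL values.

(CR, NULL); (CR, NULL); (FL, NULL); (TH, NULL); (UI, NULL); (UI, NULL); (UI, NULL); (NULL, AX); (NULL, AX); (NULL, LS); (NULL, NU); (NULL, NU); (NULL, NU); (NULL, NULL); (NULL, NULL)

FULL OUTER JOIN keeps every row from both sides; unmatched rows get NULL for the other side's columns.
Matching on t1.sku = t2.sku. A NULL in a compared column never satisfies the condition.
- t1 (sku=NU) has no partner → padded with NULL.
- t1 (sku=NULL) has no partner → padded with NULL.
- t1 (sku=LS) has no partner → padded with NULL.
- t1 (sku=AX) has no partner → padded with NULL.
- t1 (sku=AX) has no partner → padded with NULL.
- t1 (sku=NU) has no partner → padded with NULL.
- t1 (sku=NU) has no partner → padded with NULL.
- 8 t2 row(s) had no t1 match → kept, t1 columns NULL.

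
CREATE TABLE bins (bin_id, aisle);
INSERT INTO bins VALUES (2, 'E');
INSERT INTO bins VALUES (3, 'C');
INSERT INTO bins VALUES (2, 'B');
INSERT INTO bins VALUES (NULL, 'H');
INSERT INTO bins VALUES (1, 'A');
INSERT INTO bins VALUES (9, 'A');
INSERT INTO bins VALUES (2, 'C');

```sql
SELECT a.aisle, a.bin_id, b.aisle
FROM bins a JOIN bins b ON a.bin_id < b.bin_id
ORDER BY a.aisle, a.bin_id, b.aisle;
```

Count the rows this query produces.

12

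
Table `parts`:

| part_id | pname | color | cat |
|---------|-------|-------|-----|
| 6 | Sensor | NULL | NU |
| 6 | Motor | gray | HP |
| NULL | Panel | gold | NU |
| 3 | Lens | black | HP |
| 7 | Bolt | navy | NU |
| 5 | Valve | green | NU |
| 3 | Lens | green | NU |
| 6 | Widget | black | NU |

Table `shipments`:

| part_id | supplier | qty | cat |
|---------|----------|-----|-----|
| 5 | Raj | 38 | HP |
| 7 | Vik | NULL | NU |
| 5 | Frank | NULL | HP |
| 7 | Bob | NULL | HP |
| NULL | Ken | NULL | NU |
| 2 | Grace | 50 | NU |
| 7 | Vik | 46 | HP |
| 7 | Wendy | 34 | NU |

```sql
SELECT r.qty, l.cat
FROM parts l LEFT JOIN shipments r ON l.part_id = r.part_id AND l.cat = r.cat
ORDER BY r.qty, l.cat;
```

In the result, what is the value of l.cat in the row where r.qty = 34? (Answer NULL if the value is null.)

NU

LEFT JOIN keeps every row from `parts`; unmatched rows get NULL for `shipments`'s columns.
Matching on l.part_id = r.part_id AND l.cat = r.cat. A NULL in a compared column never satisfies the condition.
- l (part_id=6, cat=NU) has no partner → padded with NULL.
- l (part_id=6, cat=HP) has no partner → padded with NULL.
- l (part_id=NULL, cat=NU) has no partner → padded with NULL.
- l (part_id=3, cat=HP) has no partner → padded with NULL.
- l (part_id=7, cat=NU) pairs with 2 row(s) of r.
- l (part_id=5, cat=NU) has no partner → padded with NULL.
- l (part_id=3, cat=NU) has no partner → padded with NULL.
- l (part_id=6, cat=NU) has no partner → padded with NULL.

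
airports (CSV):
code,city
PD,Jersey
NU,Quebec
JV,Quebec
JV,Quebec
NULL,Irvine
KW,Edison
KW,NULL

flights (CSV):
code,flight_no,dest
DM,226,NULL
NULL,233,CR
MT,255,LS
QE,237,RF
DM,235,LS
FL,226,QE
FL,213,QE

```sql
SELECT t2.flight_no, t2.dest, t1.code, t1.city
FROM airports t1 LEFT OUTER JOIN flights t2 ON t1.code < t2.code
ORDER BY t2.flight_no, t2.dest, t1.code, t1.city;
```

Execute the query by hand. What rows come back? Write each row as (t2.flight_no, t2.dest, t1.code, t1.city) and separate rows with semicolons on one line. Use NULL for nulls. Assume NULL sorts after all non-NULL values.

(237, RF, JV, Quebec); (237, RF, JV, Quebec); (237, RF, KW, Edison); (237, RF, KW, NULL); (237, RF, NU, Quebec); (237, RF, PD, Jersey); (255, LS, JV, Quebec); (255, LS, JV, Quebec); (255, LS, KW, Edison); (255, LS, KW, NULL); (NULL, NULL, NULL, Irvine)

LEFT JOIN keeps every row from `airports`; unmatched rows get NULL for `flights`'s columns.
Matching on t1.code < t2.code. A NULL in a compared column never satisfies the condition.
- code=PD: 1 matching t2 row(s), so 1 row(s) emitted.
- code=NU: 1 matching t2 row(s), so 1 row(s) emitted.
- code=JV: 2 matching t2 row(s), so 2 row(s) emitted.
- code=JV: 2 matching t2 row(s), so 2 row(s) emitted.
- code=NULL: no t2 row matches, row kept with t2 columns NULL.
- code=KW: 2 matching t2 row(s), so 2 row(s) emitted.
- code=KW: 2 matching t2 row(s), so 2 row(s) emitted.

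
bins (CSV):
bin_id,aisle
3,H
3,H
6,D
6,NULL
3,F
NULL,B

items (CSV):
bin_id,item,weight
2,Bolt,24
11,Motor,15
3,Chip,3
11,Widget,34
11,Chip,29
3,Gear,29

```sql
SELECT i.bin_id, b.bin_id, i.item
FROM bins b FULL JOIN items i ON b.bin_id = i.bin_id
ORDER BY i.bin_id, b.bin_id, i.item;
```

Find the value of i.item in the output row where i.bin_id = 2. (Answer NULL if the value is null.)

Bolt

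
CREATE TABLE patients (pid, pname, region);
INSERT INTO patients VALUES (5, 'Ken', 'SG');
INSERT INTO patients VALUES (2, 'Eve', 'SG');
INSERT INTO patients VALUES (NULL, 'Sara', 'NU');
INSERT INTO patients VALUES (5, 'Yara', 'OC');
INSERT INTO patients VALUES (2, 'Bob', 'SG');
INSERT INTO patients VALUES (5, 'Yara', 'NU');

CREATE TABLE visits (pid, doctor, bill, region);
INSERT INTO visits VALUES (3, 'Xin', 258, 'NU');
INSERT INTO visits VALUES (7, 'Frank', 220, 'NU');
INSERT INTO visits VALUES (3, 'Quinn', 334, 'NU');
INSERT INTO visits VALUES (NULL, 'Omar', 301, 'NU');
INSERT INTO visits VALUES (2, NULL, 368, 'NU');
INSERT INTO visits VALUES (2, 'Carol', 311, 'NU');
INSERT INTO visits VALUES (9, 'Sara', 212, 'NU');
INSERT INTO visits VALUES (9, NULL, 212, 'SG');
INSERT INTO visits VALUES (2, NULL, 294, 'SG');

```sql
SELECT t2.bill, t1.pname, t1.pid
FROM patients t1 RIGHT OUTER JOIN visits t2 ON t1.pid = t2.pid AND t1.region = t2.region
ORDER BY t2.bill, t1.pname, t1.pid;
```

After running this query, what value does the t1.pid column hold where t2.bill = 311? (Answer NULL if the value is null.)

NULL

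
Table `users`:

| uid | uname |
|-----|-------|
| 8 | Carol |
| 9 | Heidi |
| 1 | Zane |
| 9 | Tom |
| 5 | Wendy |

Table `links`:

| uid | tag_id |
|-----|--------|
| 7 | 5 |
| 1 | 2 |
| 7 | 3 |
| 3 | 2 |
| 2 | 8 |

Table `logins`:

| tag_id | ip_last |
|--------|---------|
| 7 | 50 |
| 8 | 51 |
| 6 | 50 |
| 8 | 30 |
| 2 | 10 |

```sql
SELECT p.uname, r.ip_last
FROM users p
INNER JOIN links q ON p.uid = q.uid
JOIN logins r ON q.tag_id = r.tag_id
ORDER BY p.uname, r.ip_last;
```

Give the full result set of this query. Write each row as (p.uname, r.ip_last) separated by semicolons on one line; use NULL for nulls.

(Zane, 10)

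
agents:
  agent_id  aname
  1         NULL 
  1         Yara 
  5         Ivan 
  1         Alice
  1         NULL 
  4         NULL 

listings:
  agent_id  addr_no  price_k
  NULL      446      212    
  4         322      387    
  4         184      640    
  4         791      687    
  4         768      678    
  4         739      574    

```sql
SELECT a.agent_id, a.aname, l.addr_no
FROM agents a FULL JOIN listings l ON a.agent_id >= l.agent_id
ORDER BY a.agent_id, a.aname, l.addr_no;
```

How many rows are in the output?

FULL OUTER JOIN keeps every row from both sides; unmatched rows get NULL for the other side's columns.
Matching on a.agent_id >= l.agent_id. A NULL in a compared column never satisfies the condition.
Matched pairs: 10; unmatched a rows kept: 4; unmatched l rows kept: 1.
Total: 10 matched + 5 padded = 15 rows.

15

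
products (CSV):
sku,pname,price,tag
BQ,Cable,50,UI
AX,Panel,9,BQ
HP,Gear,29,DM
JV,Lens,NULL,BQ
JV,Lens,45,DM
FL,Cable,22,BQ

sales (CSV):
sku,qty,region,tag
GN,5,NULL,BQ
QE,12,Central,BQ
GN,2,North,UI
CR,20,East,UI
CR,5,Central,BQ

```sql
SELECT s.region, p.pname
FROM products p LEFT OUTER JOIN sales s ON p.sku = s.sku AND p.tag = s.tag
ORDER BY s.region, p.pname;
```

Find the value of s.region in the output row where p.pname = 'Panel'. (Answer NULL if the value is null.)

NULL

LEFT JOIN keeps every row from `products`; unmatched rows get NULL for `sales`'s columns.
Matching on p.sku = s.sku AND p.tag = s.tag.
- p row (sku=BQ, tag=UI): no match → kept, s columns NULL.
- p row (sku=AX, tag=BQ): no match → kept, s columns NULL.
- p row (sku=HP, tag=DM): no match → kept, s columns NULL.
- p row (sku=JV, tag=BQ): no match → kept, s columns NULL.
- p row (sku=JV, tag=DM): no match → kept, s columns NULL.
- p row (sku=FL, tag=BQ): no match → kept, s columns NULL.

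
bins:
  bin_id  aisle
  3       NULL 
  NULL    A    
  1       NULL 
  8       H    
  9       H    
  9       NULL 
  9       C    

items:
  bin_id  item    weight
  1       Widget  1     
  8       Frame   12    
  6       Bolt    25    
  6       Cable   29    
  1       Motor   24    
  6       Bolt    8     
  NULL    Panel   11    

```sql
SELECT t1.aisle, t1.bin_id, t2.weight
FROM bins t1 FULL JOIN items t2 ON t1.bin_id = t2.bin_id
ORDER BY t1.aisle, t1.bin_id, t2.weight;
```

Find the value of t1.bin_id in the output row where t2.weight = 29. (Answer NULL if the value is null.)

FULL OUTER JOIN keeps every row from both sides; unmatched rows get NULL for the other side's columns.
Matching on t1.bin_id = t2.bin_id. A NULL in a compared column never satisfies the condition.
- t1 row (bin_id=3): no match → kept, t2 columns NULL.
- t1 row (bin_id=NULL): no match → kept, t2 columns NULL.
- t1 row (bin_id=1): matches 2 t2 row(s) → 2 output row(s).
- t1 row (bin_id=8): matches 1 t2 row(s) → 1 output row(s).
- t1 row (bin_id=9): no match → kept, t2 columns NULL.
- t1 row (bin_id=9): no match → kept, t2 columns NULL.
- t1 row (bin_id=9): no match → kept, t2 columns NULL.
- 4 t2 row(s) had no t1 match → kept, t1 columns NULL.

NULL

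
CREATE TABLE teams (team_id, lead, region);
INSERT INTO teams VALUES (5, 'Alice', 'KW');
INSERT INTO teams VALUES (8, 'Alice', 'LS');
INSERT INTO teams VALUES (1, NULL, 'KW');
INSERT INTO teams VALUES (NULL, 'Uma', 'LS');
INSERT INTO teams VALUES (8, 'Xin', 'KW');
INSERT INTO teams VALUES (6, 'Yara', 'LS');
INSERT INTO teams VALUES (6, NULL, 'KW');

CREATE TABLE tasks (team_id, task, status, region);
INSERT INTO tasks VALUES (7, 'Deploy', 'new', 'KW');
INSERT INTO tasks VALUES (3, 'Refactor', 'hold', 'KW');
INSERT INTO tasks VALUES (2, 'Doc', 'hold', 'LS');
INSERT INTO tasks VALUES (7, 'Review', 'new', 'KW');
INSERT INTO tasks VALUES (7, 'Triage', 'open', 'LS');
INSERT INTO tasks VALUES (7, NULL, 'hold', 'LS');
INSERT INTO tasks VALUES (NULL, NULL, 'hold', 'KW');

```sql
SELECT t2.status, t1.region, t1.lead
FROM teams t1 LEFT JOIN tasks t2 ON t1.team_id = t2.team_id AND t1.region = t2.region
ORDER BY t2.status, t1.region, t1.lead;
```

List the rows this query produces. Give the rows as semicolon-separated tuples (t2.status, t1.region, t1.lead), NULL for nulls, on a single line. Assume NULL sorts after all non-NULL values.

LEFT JOIN keeps every row from `teams`; unmatched rows get NULL for `tasks`'s columns.
Matching on t1.team_id = t2.team_id AND t1.region = t2.region. A NULL in a compared column never satisfies the condition.
- t1 row (team_id=5, region=KW): no match → kept, t2 columns NULL.
- t1 row (team_id=8, region=LS): no match → kept, t2 columns NULL.
- t1 row (team_id=1, region=KW): no match → kept, t2 columns NULL.
- t1 row (team_id=NULL, region=LS): no match → kept, t2 columns NULL.
- t1 row (team_id=8, region=KW): no match → kept, t2 columns NULL.
- t1 row (team_id=6, region=LS): no match → kept, t2 columns NULL.
- t1 row (team_id=6, region=KW): no match → kept, t2 columns NULL.
After projecting and ordering:
t2.status | t1.region | t1.lead
NULL | KW | Alice
NULL | KW | Xin
NULL | KW | NULL
NULL | KW | NULL
NULL | LS | Alice
NULL | LS | Uma
NULL | LS | Yara

(NULL, KW, Alice); (NULL, KW, Xin); (NULL, KW, NULL); (NULL, KW, NULL); (NULL, LS, Alice); (NULL, LS, Uma); (NULL, LS, Yara)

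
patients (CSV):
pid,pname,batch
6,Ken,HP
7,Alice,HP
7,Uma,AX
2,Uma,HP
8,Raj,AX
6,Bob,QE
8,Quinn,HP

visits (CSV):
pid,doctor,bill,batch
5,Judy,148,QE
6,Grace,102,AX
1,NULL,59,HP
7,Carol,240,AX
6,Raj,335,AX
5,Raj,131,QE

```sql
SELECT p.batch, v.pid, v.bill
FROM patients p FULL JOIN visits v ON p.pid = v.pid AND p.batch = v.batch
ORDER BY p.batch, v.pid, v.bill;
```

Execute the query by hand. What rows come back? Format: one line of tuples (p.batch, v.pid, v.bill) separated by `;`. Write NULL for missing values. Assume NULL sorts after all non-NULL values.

(AX, 7, 240); (AX, NULL, NULL); (HP, NULL, NULL); (HP, NULL, NULL); (HP, NULL, NULL); (HP, NULL, NULL); (QE, NULL, NULL); (NULL, 1, 59); (NULL, 5, 131); (NULL, 5, 148); (NULL, 6, 102); (NULL, 6, 335)

FULL OUTER JOIN keeps every row from both sides; unmatched rows get NULL for the other side's columns.
Matching on p.pid = v.pid AND p.batch = v.batch.
- p[0] pid=6, batch=HP → no match; kept with NULLs on the v side.
- p[1] pid=7, batch=HP → no match; kept with NULLs on the v side.
- p[2] pid=7, batch=AX → 1 match(es) in v → 1 row(s).
- p[3] pid=2, batch=HP → no match; kept with NULLs on the v side.
- p[4] pid=8, batch=AX → no match; kept with NULLs on the v side.
- p[5] pid=6, batch=QE → no match; kept with NULLs on the v side.
- p[6] pid=8, batch=HP → no match; kept with NULLs on the v side.
- 5 v row(s) had no p match → kept, p columns NULL.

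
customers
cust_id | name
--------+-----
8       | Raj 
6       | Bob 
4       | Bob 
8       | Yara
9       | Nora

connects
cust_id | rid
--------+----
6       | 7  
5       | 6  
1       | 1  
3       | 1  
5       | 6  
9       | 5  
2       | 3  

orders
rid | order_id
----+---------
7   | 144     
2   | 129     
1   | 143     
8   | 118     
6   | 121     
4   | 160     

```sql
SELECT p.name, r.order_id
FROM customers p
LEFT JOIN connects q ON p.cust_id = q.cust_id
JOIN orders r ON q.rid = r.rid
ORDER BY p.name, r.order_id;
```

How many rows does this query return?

1

Evaluate left to right. First `customers p LEFT JOIN connects q` on cust_id: 5 row(s).
Then INNER JOIN `orders r` on rid: keep only rows whose q.rid appears in r.
Result: 1 row(s).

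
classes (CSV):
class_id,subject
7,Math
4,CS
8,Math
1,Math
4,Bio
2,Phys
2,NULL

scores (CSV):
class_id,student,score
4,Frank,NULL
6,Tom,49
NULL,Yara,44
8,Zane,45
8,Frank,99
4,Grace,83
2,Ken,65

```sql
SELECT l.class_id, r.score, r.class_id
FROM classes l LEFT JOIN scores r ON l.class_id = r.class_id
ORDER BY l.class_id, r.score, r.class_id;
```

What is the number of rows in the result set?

LEFT JOIN keeps every row from `classes`; unmatched rows get NULL for `scores`'s columns.
Matching on l.class_id = r.class_id. A NULL in a compared column never satisfies the condition.
- l[0] class_id=7 → no match; kept with NULLs on the r side.
- l[1] class_id=4 → 2 match(es) in r → 2 row(s).
- l[2] class_id=8 → 2 match(es) in r → 2 row(s).
- l[3] class_id=1 → no match; kept with NULLs on the r side.
- l[4] class_id=4 → 2 match(es) in r → 2 row(s).
- l[5] class_id=2 → 1 match(es) in r → 1 row(s).
- l[6] class_id=2 → 1 match(es) in r → 1 row(s).
Total: 8 matched + 2 padded = 10 rows.

10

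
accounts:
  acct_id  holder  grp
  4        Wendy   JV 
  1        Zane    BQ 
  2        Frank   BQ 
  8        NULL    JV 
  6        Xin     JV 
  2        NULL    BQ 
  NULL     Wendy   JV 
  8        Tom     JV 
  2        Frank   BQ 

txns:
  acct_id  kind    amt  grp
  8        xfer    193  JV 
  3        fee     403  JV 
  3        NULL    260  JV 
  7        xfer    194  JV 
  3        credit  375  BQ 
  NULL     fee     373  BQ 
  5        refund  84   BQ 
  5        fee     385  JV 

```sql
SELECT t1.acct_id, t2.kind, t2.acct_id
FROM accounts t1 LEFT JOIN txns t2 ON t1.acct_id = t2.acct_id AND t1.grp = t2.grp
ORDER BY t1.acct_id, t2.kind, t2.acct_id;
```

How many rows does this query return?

9

LEFT JOIN keeps every row from `accounts`; unmatched rows get NULL for `txns`'s columns.
Matching on t1.acct_id = t2.acct_id AND t1.grp = t2.grp. A NULL in a compared column never satisfies the condition.
- t1 (acct_id=4, grp=JV) has no partner → padded with NULL.
- t1 (acct_id=1, grp=BQ) has no partner → padded with NULL.
- t1 (acct_id=2, grp=BQ) has no partner → padded with NULL.
- t1 (acct_id=8, grp=JV) pairs with 1 row(s) of t2.
- t1 (acct_id=6, grp=JV) has no partner → padded with NULL.
- t1 (acct_id=2, grp=BQ) has no partner → padded with NULL.
- t1 (acct_id=NULL, grp=JV) has no partner → padded with NULL.
- t1 (acct_id=8, grp=JV) pairs with 1 row(s) of t2.
- t1 (acct_id=2, grp=BQ) has no partner → padded with NULL.
Total: 2 matched + 7 padded = 9 rows.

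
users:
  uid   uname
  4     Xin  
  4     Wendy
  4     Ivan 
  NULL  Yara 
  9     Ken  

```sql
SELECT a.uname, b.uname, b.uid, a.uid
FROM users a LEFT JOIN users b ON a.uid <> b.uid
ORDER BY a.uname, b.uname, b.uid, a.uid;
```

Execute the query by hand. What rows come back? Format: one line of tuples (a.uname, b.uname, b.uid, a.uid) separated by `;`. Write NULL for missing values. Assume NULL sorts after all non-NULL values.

LEFT JOIN keeps every row from `users a`; unmatched rows get NULL for `users b`'s columns.
Matching on a.uid <> b.uid. A NULL in a compared column never satisfies the condition.
- a[0] uid=4 → 1 match(es) in b → 1 row(s).
- a[1] uid=4 → 1 match(es) in b → 1 row(s).
- a[2] uid=4 → 1 match(es) in b → 1 row(s).
- a[3] uid=NULL → no match; kept with NULLs on the b side.
- a[4] uid=9 → 3 match(es) in b → 3 row(s).
After projecting and ordering:
a.uname | b.uname | b.uid | a.uid
Ivan | Ken | 9 | 4
Ken | Ivan | 4 | 9
Ken | Wendy | 4 | 9
Ken | Xin | 4 | 9
Wendy | Ken | 9 | 4
Xin | Ken | 9 | 4
Yara | NULL | NULL | NULL

(Ivan, Ken, 9, 4); (Ken, Ivan, 4, 9); (Ken, Wendy, 4, 9); (Ken, Xin, 4, 9); (Wendy, Ken, 9, 4); (Xin, Ken, 9, 4); (Yara, NULL, NULL, NULL)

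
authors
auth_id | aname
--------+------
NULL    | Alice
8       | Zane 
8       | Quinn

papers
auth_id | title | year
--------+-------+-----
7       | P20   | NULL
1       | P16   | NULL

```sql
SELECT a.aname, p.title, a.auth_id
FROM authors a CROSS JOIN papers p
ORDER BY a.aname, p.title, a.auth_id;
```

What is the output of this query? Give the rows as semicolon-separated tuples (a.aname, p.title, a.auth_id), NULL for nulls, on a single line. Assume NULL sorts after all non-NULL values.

(Alice, P16, NULL); (Alice, P20, NULL); (Quinn, P16, 8); (Quinn, P20, 8); (Zane, P16, 8); (Zane, P20, 8)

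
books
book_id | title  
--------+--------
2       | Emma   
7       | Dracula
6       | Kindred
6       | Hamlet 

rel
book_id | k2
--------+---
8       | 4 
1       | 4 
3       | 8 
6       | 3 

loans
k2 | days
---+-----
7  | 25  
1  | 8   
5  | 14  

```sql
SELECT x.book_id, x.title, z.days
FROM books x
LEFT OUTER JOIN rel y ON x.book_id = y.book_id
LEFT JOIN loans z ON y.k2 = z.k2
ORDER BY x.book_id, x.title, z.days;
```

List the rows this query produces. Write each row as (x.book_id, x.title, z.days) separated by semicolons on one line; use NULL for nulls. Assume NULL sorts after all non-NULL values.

(2, Emma, NULL); (6, Hamlet, NULL); (6, Kindred, NULL); (7, Dracula, NULL)

Step 1 — x LEFT JOIN y on book_id → 4 row(s).
Then LEFT JOIN `loans z` on k2: each of those 4 rows is kept; rows whose y.k2 has no match in z get NULL for z's columns.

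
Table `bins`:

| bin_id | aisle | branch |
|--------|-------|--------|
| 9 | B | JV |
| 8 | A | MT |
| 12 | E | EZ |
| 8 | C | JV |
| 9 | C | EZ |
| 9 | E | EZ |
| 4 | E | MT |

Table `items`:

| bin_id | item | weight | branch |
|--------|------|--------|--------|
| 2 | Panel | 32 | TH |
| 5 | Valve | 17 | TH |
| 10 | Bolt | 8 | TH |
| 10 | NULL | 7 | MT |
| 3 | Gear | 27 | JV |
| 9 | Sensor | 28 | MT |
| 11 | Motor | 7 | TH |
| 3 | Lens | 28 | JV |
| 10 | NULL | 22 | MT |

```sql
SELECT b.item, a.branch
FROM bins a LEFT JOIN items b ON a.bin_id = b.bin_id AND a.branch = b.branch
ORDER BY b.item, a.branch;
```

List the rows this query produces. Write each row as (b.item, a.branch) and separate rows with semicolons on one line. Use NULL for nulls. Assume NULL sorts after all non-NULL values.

LEFT JOIN keeps every row from `bins`; unmatched rows get NULL for `items`'s columns.
Matching on a.bin_id = b.bin_id AND a.branch = b.branch.
Matched pairs: 0; unmatched a rows kept: 7.

(NULL, EZ); (NULL, EZ); (NULL, EZ); (NULL, JV); (NULL, JV); (NULL, MT); (NULL, MT)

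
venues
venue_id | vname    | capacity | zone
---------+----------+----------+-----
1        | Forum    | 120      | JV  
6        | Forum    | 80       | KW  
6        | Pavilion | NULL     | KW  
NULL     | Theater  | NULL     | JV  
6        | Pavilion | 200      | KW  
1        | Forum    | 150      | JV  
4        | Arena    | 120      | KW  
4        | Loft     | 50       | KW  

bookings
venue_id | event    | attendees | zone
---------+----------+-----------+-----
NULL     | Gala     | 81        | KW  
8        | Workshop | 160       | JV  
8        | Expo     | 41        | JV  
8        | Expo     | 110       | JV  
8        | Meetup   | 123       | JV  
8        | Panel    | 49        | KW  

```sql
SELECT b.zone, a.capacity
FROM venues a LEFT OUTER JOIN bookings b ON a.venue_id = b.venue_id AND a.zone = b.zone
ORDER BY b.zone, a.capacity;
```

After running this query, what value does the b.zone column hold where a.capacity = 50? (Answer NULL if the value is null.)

NULL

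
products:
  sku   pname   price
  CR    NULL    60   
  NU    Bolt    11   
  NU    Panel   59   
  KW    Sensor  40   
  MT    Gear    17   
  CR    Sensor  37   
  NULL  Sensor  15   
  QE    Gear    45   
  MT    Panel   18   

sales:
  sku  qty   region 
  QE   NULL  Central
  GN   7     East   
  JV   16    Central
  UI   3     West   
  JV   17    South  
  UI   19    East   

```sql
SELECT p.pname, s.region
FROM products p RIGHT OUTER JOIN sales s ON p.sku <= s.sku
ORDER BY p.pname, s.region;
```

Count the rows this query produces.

RIGHT JOIN keeps every row from `sales`; unmatched rows get NULL for `products`'s columns.
Matching on p.sku <= s.sku. A NULL in a compared column never satisfies the condition.
- sku=CR: 6 matching s row(s), so 6 row(s) emitted.
- sku=NU: 3 matching s row(s), so 3 row(s) emitted.
- sku=NU: 3 matching s row(s), so 3 row(s) emitted.
- sku=KW: 3 matching s row(s), so 3 row(s) emitted.
- sku=MT: 3 matching s row(s), so 3 row(s) emitted.
- sku=CR: 6 matching s row(s), so 6 row(s) emitted.
- sku=NULL: no matching s row.
- sku=QE: 3 matching s row(s), so 3 row(s) emitted.
- sku=MT: 3 matching s row(s), so 3 row(s) emitted.
- every s row matched at least one p row.
Total: 30 rows.

30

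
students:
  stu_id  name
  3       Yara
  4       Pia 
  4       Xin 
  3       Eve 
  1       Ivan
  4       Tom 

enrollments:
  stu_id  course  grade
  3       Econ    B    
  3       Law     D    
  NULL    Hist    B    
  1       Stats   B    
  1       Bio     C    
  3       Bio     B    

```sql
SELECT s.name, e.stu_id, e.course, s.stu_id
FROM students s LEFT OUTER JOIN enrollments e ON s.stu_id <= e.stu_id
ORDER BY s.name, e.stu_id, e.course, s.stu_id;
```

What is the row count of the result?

LEFT JOIN keeps every row from `students`; unmatched rows get NULL for `enrollments`'s columns.
Matching on s.stu_id <= e.stu_id. A NULL in a compared column never satisfies the condition.
Matched pairs: 11; unmatched s rows kept: 3.
Total: 11 matched + 3 padded = 14 rows.

14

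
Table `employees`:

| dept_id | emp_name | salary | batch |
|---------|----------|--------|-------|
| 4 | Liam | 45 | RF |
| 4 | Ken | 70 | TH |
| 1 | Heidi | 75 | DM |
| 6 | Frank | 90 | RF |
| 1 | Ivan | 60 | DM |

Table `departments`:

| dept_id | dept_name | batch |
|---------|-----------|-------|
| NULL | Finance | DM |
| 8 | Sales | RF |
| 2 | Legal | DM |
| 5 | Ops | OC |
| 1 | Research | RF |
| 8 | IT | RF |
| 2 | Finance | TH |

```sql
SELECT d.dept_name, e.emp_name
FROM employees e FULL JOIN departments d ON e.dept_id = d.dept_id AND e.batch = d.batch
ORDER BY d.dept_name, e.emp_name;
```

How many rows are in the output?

FULL OUTER JOIN keeps every row from both sides; unmatched rows get NULL for the other side's columns.
Matching on e.dept_id = d.dept_id AND e.batch = d.batch. A NULL in a compared column never satisfies the condition.
- e[0] dept_id=4, batch=RF → no match; kept with NULLs on the d side.
- e[1] dept_id=4, batch=TH → no match; kept with NULLs on the d side.
- e[2] dept_id=1, batch=DM → no match; kept with NULLs on the d side.
- e[3] dept_id=6, batch=RF → no match; kept with NULLs on the d side.
- e[4] dept_id=1, batch=DM → no match; kept with NULLs on the d side.
- plus 7 unmatched d row(s), each kept with NULL e columns.
Total: 0 matched + 12 padded = 12 rows.

12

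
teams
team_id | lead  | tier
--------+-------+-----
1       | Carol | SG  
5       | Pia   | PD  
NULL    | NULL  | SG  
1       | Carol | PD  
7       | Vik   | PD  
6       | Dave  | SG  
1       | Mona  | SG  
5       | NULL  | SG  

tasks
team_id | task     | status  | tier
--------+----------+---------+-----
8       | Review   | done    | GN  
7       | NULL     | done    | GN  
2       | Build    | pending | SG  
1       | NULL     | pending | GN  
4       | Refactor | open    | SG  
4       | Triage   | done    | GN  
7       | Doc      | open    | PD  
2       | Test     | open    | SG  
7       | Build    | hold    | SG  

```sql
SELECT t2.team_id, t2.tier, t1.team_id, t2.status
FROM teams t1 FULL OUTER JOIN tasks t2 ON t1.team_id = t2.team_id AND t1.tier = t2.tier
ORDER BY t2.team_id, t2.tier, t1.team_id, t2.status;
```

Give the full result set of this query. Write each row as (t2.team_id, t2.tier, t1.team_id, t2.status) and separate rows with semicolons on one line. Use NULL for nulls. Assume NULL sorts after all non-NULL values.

(1, GN, NULL, pending); (2, SG, NULL, open); (2, SG, NULL, pending); (4, GN, NULL, done); (4, SG, NULL, open); (7, GN, NULL, done); (7, PD, 7, open); (7, SG, NULL, hold); (8, GN, NULL, done); (NULL, NULL, 1, NULL); (NULL, NULL, 1, NULL); (NULL, NULL, 1, NULL); (NULL, NULL, 5, NULL); (NULL, NULL, 5, NULL); (NULL, NULL, 6, NULL); (NULL, NULL, NULL, NULL)

FULL OUTER JOIN keeps every row from both sides; unmatched rows get NULL for the other side's columns.
Matching on t1.team_id = t2.team_id AND t1.tier = t2.tier. A NULL in a compared column never satisfies the condition.
- t1 row (team_id=1, tier=SG): no match → kept, t2 columns NULL.
- t1 row (team_id=5, tier=PD): no match → kept, t2 columns NULL.
- t1 row (team_id=NULL, tier=SG): no match → kept, t2 columns NULL.
- t1 row (team_id=1, tier=PD): no match → kept, t2 columns NULL.
- t1 row (team_id=7, tier=PD): matches 1 t2 row(s) → 1 output row(s).
- t1 row (team_id=6, tier=SG): no match → kept, t2 columns NULL.
- t1 row (team_id=1, tier=SG): no match → kept, t2 columns NULL.
- t1 row (team_id=5, tier=SG): no match → kept, t2 columns NULL.
- plus 8 unmatched t2 row(s), each kept with NULL t1 columns.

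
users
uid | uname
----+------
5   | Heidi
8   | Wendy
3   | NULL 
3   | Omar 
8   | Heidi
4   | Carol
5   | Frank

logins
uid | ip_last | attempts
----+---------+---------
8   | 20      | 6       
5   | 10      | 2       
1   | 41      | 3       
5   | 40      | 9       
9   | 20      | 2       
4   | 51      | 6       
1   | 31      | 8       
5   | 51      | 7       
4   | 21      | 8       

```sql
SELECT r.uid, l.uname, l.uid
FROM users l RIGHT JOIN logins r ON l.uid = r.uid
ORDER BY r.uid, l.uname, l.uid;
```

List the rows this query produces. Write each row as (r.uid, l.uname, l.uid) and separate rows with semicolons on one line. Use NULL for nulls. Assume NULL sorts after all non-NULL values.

RIGHT JOIN keeps every row from `logins`; unmatched rows get NULL for `users`'s columns.
Matching on l.uid = r.uid.
Matched pairs: 10; unmatched r rows kept: 3.

(1, NULL, NULL); (1, NULL, NULL); (4, Carol, 4); (4, Carol, 4); (5, Frank, 5); (5, Frank, 5); (5, Frank, 5); (5, Heidi, 5); (5, Heidi, 5); (5, Heidi, 5); (8, Heidi, 8); (8, Wendy, 8); (9, NULL, NULL)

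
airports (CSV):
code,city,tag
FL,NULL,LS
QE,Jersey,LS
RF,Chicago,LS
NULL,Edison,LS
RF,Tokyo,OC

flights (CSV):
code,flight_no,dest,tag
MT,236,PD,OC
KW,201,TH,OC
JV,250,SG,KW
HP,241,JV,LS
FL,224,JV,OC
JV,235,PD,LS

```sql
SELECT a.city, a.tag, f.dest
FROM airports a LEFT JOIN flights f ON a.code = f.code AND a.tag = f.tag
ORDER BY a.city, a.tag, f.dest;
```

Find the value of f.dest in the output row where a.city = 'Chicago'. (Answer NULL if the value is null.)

NULL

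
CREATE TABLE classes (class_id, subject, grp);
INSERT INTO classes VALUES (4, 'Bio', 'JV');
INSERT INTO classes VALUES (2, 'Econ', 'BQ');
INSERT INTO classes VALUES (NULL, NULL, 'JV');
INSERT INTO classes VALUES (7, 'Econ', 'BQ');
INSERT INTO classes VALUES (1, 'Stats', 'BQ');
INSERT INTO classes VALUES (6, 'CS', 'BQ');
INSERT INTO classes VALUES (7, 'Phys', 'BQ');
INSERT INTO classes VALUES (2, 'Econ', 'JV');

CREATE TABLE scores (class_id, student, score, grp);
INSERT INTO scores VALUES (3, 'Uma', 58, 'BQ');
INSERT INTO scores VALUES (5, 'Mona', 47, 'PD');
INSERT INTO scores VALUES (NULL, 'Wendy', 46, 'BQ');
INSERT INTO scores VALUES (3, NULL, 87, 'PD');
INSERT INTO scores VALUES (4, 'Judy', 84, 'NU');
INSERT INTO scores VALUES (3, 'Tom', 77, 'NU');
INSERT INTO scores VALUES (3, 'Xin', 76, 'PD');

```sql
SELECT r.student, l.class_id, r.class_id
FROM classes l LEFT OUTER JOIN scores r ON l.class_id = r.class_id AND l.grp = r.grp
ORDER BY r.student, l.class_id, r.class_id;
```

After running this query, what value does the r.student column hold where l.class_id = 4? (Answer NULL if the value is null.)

LEFT JOIN keeps every row from `classes`; unmatched rows get NULL for `scores`'s columns.
Matching on l.class_id = r.class_id AND l.grp = r.grp. A NULL in a compared column never satisfies the condition.
- l[0] class_id=4, grp=JV → no match; kept with NULLs on the r side.
- l[1] class_id=2, grp=BQ → no match; kept with NULLs on the r side.
- l[2] class_id=NULL, grp=JV → no match; kept with NULLs on the r side.
- l[3] class_id=7, grp=BQ → no match; kept with NULLs on the r side.
- l[4] class_id=1, grp=BQ → no match; kept with NULLs on the r side.
- l[5] class_id=6, grp=BQ → no match; kept with NULLs on the r side.
- l[6] class_id=7, grp=BQ → no match; kept with NULLs on the r side.
- l[7] class_id=2, grp=JV → no match; kept with NULLs on the r side.

NULL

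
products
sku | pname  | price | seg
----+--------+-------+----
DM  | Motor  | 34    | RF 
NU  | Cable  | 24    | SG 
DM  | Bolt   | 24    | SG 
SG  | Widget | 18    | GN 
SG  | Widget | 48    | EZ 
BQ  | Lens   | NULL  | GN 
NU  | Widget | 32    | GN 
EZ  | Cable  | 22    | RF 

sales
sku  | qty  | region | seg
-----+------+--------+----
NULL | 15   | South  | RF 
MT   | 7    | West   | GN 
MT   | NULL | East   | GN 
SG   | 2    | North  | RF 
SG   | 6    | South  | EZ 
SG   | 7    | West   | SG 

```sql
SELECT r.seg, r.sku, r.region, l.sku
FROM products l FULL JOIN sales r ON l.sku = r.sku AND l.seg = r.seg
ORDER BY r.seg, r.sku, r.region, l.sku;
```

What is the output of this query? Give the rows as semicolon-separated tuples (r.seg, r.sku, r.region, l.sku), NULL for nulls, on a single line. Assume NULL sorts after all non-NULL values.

(EZ, SG, South, SG); (GN, MT, East, NULL); (GN, MT, West, NULL); (RF, SG, North, NULL); (RF, NULL, South, NULL); (SG, SG, West, NULL); (NULL, NULL, NULL, BQ); (NULL, NULL, NULL, DM); (NULL, NULL, NULL, DM); (NULL, NULL, NULL, EZ); (NULL, NULL, NULL, NU); (NULL, NULL, NULL, NU); (NULL, NULL, NULL, SG)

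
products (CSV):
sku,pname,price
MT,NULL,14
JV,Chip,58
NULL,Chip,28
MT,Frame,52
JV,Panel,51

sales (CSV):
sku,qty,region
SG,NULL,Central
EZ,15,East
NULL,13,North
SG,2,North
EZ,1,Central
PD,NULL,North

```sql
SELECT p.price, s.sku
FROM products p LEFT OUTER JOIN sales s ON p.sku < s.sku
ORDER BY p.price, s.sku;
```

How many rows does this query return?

13

LEFT JOIN keeps every row from `products`; unmatched rows get NULL for `sales`'s columns.
Matching on p.sku < s.sku. A NULL in a compared column never satisfies the condition.
- p row (sku=MT): matches 3 s row(s) → 3 output row(s).
- p row (sku=JV): matches 3 s row(s) → 3 output row(s).
- p row (sku=NULL): no match → kept, s columns NULL.
- p row (sku=MT): matches 3 s row(s) → 3 output row(s).
- p row (sku=JV): matches 3 s row(s) → 3 output row(s).
Total: 12 matched + 1 padded = 13 rows.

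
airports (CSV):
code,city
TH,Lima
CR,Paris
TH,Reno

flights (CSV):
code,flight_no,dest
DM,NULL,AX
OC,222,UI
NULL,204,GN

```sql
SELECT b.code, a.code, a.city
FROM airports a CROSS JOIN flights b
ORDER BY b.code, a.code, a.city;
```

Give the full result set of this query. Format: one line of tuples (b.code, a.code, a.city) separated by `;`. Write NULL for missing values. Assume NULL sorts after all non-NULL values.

(DM, CR, Paris); (DM, TH, Lima); (DM, TH, Reno); (OC, CR, Paris); (OC, TH, Lima); (OC, TH, Reno); (NULL, CR, Paris); (NULL, TH, Lima); (NULL, TH, Reno)

CROSS JOIN pairs every row of `airports` with every row of `flights`: 3 × 3 = 9 rows.
After projecting and ordering:
b.code | a.code | a.city
DM | CR | Paris
DM | TH | Lima
DM | TH | Reno
OC | CR | Paris
OC | TH | Lima
OC | TH | Reno
NULL | CR | Paris
NULL | TH | Lima
NULL | TH | Reno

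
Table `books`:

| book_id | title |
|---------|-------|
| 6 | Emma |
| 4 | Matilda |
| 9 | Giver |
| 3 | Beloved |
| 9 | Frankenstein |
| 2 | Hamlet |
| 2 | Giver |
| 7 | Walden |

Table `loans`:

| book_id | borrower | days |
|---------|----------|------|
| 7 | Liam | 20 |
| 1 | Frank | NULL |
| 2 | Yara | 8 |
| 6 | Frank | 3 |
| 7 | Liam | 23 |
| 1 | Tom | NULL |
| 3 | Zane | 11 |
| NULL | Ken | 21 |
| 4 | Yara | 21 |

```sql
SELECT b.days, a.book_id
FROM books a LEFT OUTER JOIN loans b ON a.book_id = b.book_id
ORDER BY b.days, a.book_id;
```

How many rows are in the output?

LEFT JOIN keeps every row from `books`; unmatched rows get NULL for `loans`'s columns.
Matching on a.book_id = b.book_id. A NULL in a compared column never satisfies the condition.
- book_id=6: 1 matching b row(s), so 1 row(s) emitted.
- book_id=4: 1 matching b row(s), so 1 row(s) emitted.
- book_id=9: no b row matches, row kept with b columns NULL.
- book_id=3: 1 matching b row(s), so 1 row(s) emitted.
- book_id=9: no b row matches, row kept with b columns NULL.
- book_id=2: 1 matching b row(s), so 1 row(s) emitted.
- book_id=2: 1 matching b row(s), so 1 row(s) emitted.
- book_id=7: 2 matching b row(s), so 2 row(s) emitted.
Total: 7 matched + 2 padded = 9 rows.

9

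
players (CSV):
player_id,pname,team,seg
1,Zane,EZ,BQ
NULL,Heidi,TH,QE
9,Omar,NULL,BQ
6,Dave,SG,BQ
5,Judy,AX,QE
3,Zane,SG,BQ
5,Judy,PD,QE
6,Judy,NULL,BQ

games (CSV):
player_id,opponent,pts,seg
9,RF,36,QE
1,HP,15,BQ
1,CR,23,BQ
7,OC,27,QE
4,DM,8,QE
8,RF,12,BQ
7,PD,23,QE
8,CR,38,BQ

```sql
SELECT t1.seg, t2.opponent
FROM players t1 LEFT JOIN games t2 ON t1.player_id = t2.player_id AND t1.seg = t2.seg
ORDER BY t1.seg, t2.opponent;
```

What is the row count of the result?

LEFT JOIN keeps every row from `players`; unmatched rows get NULL for `games`'s columns.
Matching on t1.player_id = t2.player_id AND t1.seg = t2.seg. A NULL in a compared column never satisfies the condition.
- player_id=1, seg=BQ: 2 matching t2 row(s), so 2 row(s) emitted.
- player_id=NULL, seg=QE: no t2 row matches, row kept with t2 columns NULL.
- player_id=9, seg=BQ: no t2 row matches, row kept with t2 columns NULL.
- player_id=6, seg=BQ: no t2 row matches, row kept with t2 columns NULL.
- player_id=5, seg=QE: no t2 row matches, row kept with t2 columns NULL.
- player_id=3, seg=BQ: no t2 row matches, row kept with t2 columns NULL.
- player_id=5, seg=QE: no t2 row matches, row kept with t2 columns NULL.
- player_id=6, seg=BQ: no t2 row matches, row kept with t2 columns NULL.
Total: 2 matched + 7 padded = 9 rows.

9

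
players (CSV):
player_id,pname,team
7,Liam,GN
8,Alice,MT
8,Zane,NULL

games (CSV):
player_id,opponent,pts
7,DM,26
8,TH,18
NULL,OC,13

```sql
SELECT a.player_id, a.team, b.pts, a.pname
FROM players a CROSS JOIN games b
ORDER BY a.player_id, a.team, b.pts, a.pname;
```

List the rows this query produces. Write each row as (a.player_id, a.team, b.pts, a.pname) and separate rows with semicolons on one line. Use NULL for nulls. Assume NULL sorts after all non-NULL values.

(7, GN, 13, Liam); (7, GN, 18, Liam); (7, GN, 26, Liam); (8, MT, 13, Alice); (8, MT, 18, Alice); (8, MT, 26, Alice); (8, NULL, 13, Zane); (8, NULL, 18, Zane); (8, NULL, 26, Zane)

CROSS JOIN pairs every row of `players` with every row of `games`: 3 × 3 = 9 rows.
After projecting and ordering:
a.player_id | a.team | b.pts | a.pname
7 | GN | 13 | Liam
7 | GN | 18 | Liam
7 | GN | 26 | Liam
8 | MT | 13 | Alice
8 | MT | 18 | Alice
8 | MT | 26 | Alice
8 | NULL | 13 | Zane
8 | NULL | 18 | Zane
8 | NULL | 26 | Zane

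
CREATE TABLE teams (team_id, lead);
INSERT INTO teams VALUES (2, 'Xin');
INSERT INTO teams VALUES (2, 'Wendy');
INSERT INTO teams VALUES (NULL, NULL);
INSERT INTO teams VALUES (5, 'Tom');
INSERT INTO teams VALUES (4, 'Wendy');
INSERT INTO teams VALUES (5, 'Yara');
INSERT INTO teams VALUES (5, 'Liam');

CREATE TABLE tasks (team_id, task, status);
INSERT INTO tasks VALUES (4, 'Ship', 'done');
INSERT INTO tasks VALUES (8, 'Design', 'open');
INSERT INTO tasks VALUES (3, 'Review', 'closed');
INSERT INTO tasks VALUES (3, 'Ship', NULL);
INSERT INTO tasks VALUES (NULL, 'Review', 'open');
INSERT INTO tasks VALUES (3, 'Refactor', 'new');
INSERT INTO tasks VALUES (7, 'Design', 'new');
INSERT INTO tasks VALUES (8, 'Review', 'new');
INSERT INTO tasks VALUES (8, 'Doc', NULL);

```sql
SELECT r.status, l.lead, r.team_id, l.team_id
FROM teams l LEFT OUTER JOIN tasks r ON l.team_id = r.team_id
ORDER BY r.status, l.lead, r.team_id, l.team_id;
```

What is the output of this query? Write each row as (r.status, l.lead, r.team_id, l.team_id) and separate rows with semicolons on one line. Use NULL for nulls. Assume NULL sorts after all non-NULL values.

(done, Wendy, 4, 4); (NULL, Liam, NULL, 5); (NULL, Tom, NULL, 5); (NULL, Wendy, NULL, 2); (NULL, Xin, NULL, 2); (NULL, Yara, NULL, 5); (NULL, NULL, NULL, NULL)

LEFT JOIN keeps every row from `teams`; unmatched rows get NULL for `tasks`'s columns.
Matching on l.team_id = r.team_id. A NULL in a compared column never satisfies the condition.
- l row (team_id=2): no match → kept, r columns NULL.
- l row (team_id=2): no match → kept, r columns NULL.
- l row (team_id=NULL): no match → kept, r columns NULL.
- l row (team_id=5): no match → kept, r columns NULL.
- l row (team_id=4): matches 1 r row(s) → 1 output row(s).
- l row (team_id=5): no match → kept, r columns NULL.
- l row (team_id=5): no match → kept, r columns NULL.
After projecting and ordering:
r.status | l.lead | r.team_id | l.team_id
done | Wendy | 4 | 4
NULL | Liam | NULL | 5
NULL | Tom | NULL | 5
NULL | Wendy | NULL | 2
NULL | Xin | NULL | 2
NULL | Yara | NULL | 5
NULL | NULL | NULL | NULL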